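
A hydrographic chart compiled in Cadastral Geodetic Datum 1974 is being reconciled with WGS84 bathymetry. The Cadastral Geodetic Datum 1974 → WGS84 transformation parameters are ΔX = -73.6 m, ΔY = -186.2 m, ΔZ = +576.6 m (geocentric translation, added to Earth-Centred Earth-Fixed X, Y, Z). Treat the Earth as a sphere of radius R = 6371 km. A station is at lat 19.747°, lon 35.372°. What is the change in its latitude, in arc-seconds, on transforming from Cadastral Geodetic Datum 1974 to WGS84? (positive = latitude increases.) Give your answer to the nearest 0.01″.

Δφ = 19.41″

sin φ = 0.337867, cos φ = 0.941194, sin λ = 0.578883, cos λ = 0.815411.
North component: ΔN = −sin φ cos λ·ΔX − sin φ sin λ·ΔY + cos φ·ΔZ = −(0.337867)(0.815411)(-73.6) − (0.337867)(0.578883)(-186.2) + (0.941194)(576.6) = 599.39 m.
1° of latitude spans πR/180 = 111195 m, so Δφ = 599.39 / 111195 × 3600 = 19.406″.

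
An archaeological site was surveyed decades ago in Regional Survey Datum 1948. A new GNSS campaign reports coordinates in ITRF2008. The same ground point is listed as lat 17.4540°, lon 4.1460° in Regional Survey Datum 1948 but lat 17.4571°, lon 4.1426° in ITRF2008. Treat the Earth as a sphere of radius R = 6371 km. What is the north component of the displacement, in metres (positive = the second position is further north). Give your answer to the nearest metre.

Δφ = 17.4571° − 17.4540° = +0.0031°; Δλ = 4.1426° − 4.1460° = -0.0034°.
1° along a meridian = πR/180 = 111195 m.
ΔN = Δφ × 111195 = 344.7 m; ΔE = Δλ × 111195 × cos(17.4540°) = -0.0034 × 111195 × 0.953958 = -360.7 m.

ΔN = 345 m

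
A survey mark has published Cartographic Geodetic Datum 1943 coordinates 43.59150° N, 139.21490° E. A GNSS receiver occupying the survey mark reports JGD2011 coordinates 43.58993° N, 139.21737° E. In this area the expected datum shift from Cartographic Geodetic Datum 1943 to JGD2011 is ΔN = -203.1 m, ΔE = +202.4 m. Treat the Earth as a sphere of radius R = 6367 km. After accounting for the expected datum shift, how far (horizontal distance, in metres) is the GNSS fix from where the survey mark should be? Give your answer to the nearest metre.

Observed coordinate differences: Δφ = -0.00157°, Δλ = +0.00247°.
Converting to metres (1° lat = 111125 m, cos φ = 0.724274): observed ΔN = -174.5 m, observed ΔE = 198.8 m.
Subtracting the expected shift leaves a residual of -174.5 − (-203.1) = 28.6 m north and 198.8 − (202.4) = -3.6 m east.
Residual distance = √(28.6² + (-3.6)²) = 28.9 m.

29 m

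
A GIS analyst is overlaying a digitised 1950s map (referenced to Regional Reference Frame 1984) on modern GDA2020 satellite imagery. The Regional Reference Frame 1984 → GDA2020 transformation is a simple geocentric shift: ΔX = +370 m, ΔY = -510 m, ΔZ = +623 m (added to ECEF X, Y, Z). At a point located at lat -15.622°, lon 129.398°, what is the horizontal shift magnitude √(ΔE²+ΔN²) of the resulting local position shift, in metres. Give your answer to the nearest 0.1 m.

432.3 m

At φ = -15.622°, λ = 129.398°: sin φ = -0.269290, cos φ = 0.963059, sin λ = 0.772756, cos λ = -0.634704.
ΔE = −sin λ·ΔX + cos λ·ΔY = −(0.772756)·(370) + (-0.634704)·(-510) = 37.78 m.
ΔN = −sin φ cos λ·ΔX − sin φ sin λ·ΔY + cos φ·ΔZ = −(-0.269290)(-0.634704)(370) − (-0.269290)(0.772756)(-510) + (0.963059)(623) = 430.62 m.
Horizontal magnitude = √(ΔE² + ΔN²) = √(37.78² + 430.62²) = 432.27 m.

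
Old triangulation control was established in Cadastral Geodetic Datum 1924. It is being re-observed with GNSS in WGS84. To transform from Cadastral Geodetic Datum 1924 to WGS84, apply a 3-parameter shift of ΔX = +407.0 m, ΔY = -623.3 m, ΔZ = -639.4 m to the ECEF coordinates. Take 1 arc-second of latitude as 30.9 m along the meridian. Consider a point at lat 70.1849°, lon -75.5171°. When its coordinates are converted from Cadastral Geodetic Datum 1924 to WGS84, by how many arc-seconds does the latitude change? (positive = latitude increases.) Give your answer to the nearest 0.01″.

sin φ = 0.940791, cos φ = 0.338986, sin λ = -0.968222, cos λ = 0.250091.
North component: ΔN = −sin φ cos λ·ΔX − sin φ sin λ·ΔY + cos φ·ΔZ = −(0.940791)(0.250091)(407.0) − (0.940791)(-0.968222)(-623.3) + (0.338986)(-639.4) = -880.27 m.
1° of latitude spans 3600 × 30.90 = 111240 m, so Δφ = -880.27 / 111240 × 3600 = -28.488″.

Δφ = -28.49″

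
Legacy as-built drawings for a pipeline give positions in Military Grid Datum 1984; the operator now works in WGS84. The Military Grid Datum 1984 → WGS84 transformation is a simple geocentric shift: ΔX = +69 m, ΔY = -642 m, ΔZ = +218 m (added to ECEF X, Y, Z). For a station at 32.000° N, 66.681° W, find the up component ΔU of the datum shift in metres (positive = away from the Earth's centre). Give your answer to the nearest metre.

ΔU = 639 m

The local up (radial) axis is (cos φ cos λ, cos φ sin λ, sin φ), giving ΔU = 23.163 + 499.974 + 115.522 = 638.66 m.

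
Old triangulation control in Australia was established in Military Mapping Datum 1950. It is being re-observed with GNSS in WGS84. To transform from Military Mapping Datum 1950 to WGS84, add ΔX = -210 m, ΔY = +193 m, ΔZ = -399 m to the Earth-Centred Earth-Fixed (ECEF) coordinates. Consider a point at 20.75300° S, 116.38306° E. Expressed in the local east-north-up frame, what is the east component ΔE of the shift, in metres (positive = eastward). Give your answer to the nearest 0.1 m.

ΔE = 102.4 m

At φ = -20.75300°, λ = 116.38306°: sin φ = -0.354340, cos φ = 0.935117, sin λ = 0.895843, cos λ = -0.444370.
ΔE = −sin λ·ΔX + cos λ·ΔY = −(0.895843)·(-210) + (-0.444370)·(193) = 102.36 m.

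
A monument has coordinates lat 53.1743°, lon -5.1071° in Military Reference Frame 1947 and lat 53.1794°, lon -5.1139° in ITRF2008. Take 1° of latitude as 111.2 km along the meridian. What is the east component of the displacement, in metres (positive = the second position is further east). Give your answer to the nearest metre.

Δφ = 53.1794° − 53.1743° = +0.0051°; Δλ = -5.1139° − -5.1071° = -0.0068°.
ΔN = Δφ × 111200 = 567.1 m; ΔE = Δλ × 111200 × cos(53.1743°) = -0.0068 × 111200 × 0.599383 = -453.2 m.

ΔE = -453 m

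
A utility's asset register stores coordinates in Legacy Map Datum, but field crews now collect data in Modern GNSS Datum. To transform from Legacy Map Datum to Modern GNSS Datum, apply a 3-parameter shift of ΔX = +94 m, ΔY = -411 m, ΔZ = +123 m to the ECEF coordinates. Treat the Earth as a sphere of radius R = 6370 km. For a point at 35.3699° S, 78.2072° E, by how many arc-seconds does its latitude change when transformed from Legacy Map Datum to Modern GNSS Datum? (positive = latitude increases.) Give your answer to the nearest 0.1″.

Δφ = -3.9″

sin φ = -0.578853, cos φ = 0.815432, sin λ = 0.978893, cos λ = 0.204373.
North component: ΔN = −sin φ cos λ·ΔX − sin φ sin λ·ΔY + cos φ·ΔZ = −(-0.578853)(0.204373)(94) − (-0.578853)(0.978893)(-411) + (0.815432)(123) = -121.47 m.
1° of latitude spans πR/180 = 111177 m, so Δφ = -121.47 / 111177 × 3600 = -3.933″.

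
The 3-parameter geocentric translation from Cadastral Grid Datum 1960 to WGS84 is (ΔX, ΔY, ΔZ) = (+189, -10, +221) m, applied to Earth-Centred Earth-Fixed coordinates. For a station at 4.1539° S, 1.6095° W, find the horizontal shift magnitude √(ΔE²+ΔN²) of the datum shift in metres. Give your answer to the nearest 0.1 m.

234.2 m

The local east axis at (φ, λ) is (−sin λ, cos λ, 0), so ΔE = −sin(-1.6095°)·189 + cos(-1.6095°)·(-10) = -4.69 m.
The local north axis is (−sin φ cos λ, −sin φ sin λ, cos φ), giving ΔN = 13.685 + 0.020 + 220.419 = 234.12 m.
Horizontal magnitude = √(ΔE² + ΔN²) = √((-4.69)² + 234.12²) = 234.17 m.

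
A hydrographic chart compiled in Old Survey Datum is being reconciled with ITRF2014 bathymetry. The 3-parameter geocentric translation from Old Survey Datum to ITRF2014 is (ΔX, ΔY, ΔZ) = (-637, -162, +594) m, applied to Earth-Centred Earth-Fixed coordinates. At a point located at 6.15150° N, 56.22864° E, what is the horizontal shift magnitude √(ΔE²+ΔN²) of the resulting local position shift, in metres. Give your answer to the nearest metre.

The local east axis at (φ, λ) is (−sin λ, cos λ, 0), so ΔE = −sin(56.22864°)·(-637) + cos(56.22864°)·(-162) = 439.46 m.
The local north axis is (−sin φ cos λ, −sin φ sin λ, cos φ), giving ΔN = 37.944 + 14.430 + 590.580 = 642.95 m.
Horizontal magnitude = √(ΔE² + ΔN²) = √(439.46² + 642.95²) = 778.79 m.

779 m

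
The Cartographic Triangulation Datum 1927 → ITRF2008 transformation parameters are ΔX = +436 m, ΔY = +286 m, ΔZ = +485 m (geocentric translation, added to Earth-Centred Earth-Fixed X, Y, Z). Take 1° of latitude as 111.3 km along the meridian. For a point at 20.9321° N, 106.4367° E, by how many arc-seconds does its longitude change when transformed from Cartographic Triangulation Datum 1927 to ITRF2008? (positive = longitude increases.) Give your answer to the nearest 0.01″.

sin φ = 0.357261, cos φ = 0.934004, sin λ = 0.959133, cos λ = -0.282956.
East component: ΔE = −sin λ·ΔX + cos λ·ΔY = −(0.959133)(436) + (-0.282956)(286) = -499.11 m.
1° of latitude spans 111300 m; at latitude φ, 1° of longitude spans that × cos φ = 103954.7 m, so Δλ = -499.11 / 103954.7 × 3600 = -17.284″.

Δλ = -17.28″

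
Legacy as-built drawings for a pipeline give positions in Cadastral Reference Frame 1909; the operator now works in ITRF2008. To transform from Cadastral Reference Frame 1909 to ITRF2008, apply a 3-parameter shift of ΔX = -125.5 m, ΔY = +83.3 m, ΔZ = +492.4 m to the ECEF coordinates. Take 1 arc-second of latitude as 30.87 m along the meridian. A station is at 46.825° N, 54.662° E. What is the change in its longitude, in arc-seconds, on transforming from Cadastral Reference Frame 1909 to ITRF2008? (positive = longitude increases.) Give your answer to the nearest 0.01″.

sin φ = 0.729267, cos φ = 0.684229, sin λ = 0.815754, cos λ = 0.578399.
East component: ΔE = −sin λ·ΔX + cos λ·ΔY = −(0.815754)(-125.5) + (0.578399)(83.3) = 150.56 m.
1° of latitude spans 3600 × 30.87 = 111132 m; at latitude φ, 1° of longitude spans that × cos φ = 76039.7 m, so Δλ = 150.56 / 76039.7 × 3600 = 7.128″.

Δλ = 7.13″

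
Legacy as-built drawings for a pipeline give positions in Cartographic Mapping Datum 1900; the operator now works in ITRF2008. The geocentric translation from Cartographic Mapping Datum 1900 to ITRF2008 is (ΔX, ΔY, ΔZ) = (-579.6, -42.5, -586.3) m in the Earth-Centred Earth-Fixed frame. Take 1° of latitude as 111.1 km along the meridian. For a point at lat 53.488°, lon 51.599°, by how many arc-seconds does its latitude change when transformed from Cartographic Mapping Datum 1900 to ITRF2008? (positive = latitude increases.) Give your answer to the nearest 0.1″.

sin φ = 0.803732, cos φ = 0.594991, sin λ = 0.783683, cos λ = 0.621161.
North component: ΔN = −sin φ cos λ·ΔX − sin φ sin λ·ΔY + cos φ·ΔZ = −(0.803732)(0.621161)(-579.6) − (0.803732)(0.783683)(-42.5) + (0.594991)(-586.3) = -32.71 m.
1° of latitude spans 111100 m, so Δφ = -32.71 / 111100 × 3600 = -1.060″.

Δφ = -1.1″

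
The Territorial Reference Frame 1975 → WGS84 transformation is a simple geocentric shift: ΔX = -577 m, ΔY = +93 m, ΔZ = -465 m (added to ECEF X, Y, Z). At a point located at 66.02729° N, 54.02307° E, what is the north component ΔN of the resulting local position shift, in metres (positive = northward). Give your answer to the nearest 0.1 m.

At φ = 66.02729°, λ = 54.02307°: sin φ = 0.913739, cos φ = 0.406301, sin λ = 0.809254, cos λ = 0.587459.
ΔN = −sin φ cos λ·ΔX − sin φ sin λ·ΔY + cos φ·ΔZ = −(0.913739)(0.587459)(-577) − (0.913739)(0.809254)(93) + (0.406301)(-465) = 52.03 m.

ΔN = 52.0 m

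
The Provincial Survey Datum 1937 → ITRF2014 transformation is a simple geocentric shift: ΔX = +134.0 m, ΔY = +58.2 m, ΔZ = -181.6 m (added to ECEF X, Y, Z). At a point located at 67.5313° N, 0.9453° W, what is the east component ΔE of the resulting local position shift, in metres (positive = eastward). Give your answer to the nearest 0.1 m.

ΔE = 60.4 m

At φ = 67.5313°, λ = -0.9453°: sin φ = 0.924088, cos φ = 0.382179, sin λ = -0.016498, cos λ = 0.999864.
ΔE = −sin λ·ΔX + cos λ·ΔY = −(-0.016498)·(134.0) + (0.999864)·(58.2) = 60.40 m.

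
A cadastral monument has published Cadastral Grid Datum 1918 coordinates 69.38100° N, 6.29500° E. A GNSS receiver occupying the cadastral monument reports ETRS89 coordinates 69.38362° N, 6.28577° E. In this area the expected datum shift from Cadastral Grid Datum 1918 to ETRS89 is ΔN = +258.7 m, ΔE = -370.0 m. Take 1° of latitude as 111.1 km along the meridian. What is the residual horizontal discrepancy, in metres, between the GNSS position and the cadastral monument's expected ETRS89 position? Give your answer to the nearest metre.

Observed coordinate differences: Δφ = +0.00262°, Δλ = -0.00923°.
Converting to metres (1° lat = 111100 m, cos φ = 0.352152): observed ΔN = 291.1 m, observed ΔE = -361.1 m.
Subtracting the expected shift leaves a residual of 291.1 − (258.7) = 32.4 m north and -361.1 − (-370.0) = 8.9 m east.
Residual distance = √(32.4² + 8.9²) = 33.6 m.

34 m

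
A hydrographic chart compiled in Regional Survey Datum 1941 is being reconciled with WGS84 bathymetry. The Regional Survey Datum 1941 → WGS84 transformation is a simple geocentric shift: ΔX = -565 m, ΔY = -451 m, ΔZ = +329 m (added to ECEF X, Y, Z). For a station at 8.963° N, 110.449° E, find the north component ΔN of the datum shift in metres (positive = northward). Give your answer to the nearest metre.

At φ = 8.963°, λ = 110.449°: sin φ = 0.155797, cos φ = 0.987789, sin λ = 0.936984, cos λ = -0.349373.
ΔN = −sin φ cos λ·ΔX − sin φ sin λ·ΔY + cos φ·ΔZ = −(0.155797)(-0.349373)(-565) − (0.155797)(0.936984)(-451) + (0.987789)(329) = 360.07 m.

ΔN = 360 m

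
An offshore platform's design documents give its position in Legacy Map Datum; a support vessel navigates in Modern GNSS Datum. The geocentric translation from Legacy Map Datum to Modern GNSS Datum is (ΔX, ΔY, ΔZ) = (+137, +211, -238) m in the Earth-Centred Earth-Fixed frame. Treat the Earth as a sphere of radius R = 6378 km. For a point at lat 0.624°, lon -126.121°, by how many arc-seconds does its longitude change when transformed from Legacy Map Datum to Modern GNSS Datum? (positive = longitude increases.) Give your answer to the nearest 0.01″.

Δλ = -0.44″

sin φ = 0.010891, cos φ = 0.999941, sin λ = -0.807774, cos λ = -0.589492.
East component: ΔE = −sin λ·ΔX + cos λ·ΔY = −(-0.807774)(137) + (-0.589492)(211) = -13.72 m.
1° of latitude spans πR/180 = 111317 m; at latitude φ, 1° of longitude spans that × cos φ = 111310.5 m, so Δλ = -13.72 / 111310.5 × 3600 = -0.444″.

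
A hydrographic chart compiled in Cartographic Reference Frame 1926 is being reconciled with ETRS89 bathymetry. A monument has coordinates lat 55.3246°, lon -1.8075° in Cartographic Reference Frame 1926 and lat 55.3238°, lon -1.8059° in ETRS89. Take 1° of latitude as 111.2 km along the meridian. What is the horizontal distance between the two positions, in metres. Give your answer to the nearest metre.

Δφ = 55.3238° − 55.3246° = -0.0008°; Δλ = -1.8059° − -1.8075° = +0.0016°.
ΔN = Δφ × 111200 = -89.0 m; ΔE = Δλ × 111200 × cos(55.3246°) = +0.0016 × 111200 × 0.568926 = 101.2 m.
Distance = √(ΔE² + ΔN²) = √(101.2² + (-89.0)²) = 134.8 m.

135 m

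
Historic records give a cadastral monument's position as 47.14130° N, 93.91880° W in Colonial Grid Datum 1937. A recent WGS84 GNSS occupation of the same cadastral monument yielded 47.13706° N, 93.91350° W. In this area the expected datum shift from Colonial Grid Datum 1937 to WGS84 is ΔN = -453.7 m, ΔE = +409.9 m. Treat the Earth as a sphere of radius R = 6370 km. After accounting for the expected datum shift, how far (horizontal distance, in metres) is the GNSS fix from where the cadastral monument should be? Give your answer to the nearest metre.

Observed coordinate differences: Δφ = -0.00424°, Δλ = +0.00530°.
Converting to metres (1° lat = 111177 m, cos φ = 0.680193): observed ΔN = -471.4 m, observed ΔE = 400.8 m.
Subtracting the expected shift leaves a residual of -471.4 − (-453.7) = -17.7 m north and 400.8 − (409.9) = -9.1 m east.
Residual distance = √((-17.7)² + (-9.1)²) = 19.9 m.

20 m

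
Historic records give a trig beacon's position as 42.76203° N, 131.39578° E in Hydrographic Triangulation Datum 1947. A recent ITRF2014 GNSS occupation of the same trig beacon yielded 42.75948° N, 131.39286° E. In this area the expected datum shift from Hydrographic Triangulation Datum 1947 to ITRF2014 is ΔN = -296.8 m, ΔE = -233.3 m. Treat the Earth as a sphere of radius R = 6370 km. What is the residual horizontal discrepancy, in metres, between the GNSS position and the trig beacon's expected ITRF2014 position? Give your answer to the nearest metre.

Observed coordinate differences: Δφ = -0.00255°, Δλ = -0.00292°.
Converting to metres (1° lat = 111177 m, cos φ = 0.734180): observed ΔN = -283.5 m, observed ΔE = -238.3 m.
Subtracting the expected shift leaves a residual of -283.5 − (-296.8) = 13.3 m north and -238.3 − (-233.3) = -5.0 m east.
Residual distance = √(13.3² + (-5.0)²) = 14.2 m.

14 m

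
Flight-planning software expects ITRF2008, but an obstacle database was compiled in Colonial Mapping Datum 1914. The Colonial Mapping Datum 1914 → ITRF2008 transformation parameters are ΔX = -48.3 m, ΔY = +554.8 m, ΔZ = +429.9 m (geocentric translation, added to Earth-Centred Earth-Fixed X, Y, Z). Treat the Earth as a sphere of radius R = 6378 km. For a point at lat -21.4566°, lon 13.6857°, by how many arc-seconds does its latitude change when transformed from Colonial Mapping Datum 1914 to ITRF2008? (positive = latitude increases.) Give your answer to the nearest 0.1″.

sin φ = -0.365796, cos φ = 0.930695, sin λ = 0.236596, cos λ = 0.971608.
North component: ΔN = −sin φ cos λ·ΔX − sin φ sin λ·ΔY + cos φ·ΔZ = −(-0.365796)(0.971608)(-48.3) − (-0.365796)(0.236596)(554.8) + (0.930695)(429.9) = 430.96 m.
1° of latitude spans πR/180 = 111317 m, so Δφ = 430.96 / 111317 × 3600 = 13.937″.

Δφ = 13.9″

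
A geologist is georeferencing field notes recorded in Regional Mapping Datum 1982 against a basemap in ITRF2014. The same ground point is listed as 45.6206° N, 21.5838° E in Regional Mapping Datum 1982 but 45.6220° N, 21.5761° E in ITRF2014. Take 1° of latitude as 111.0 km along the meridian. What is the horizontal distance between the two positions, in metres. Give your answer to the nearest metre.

618 m

Δφ = 45.6220° − 45.6206° = +0.0014°; Δλ = 21.5761° − 21.5838° = -0.0077°.
ΔN = Δφ × 111000 = 155.4 m; ΔE = Δλ × 111000 × cos(45.6206°) = -0.0077 × 111000 × 0.699406 = -597.8 m.
Distance = √(ΔE² + ΔN²) = √((-597.8)² + 155.4²) = 617.7 m.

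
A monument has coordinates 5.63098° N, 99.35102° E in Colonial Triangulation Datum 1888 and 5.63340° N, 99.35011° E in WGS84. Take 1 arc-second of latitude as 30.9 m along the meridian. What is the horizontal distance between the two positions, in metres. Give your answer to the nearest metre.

287 m

Δφ = 5.63340° − 5.63098° = +0.00242°; Δλ = 99.35011° − 99.35102° = -0.00091°.
1° of latitude = 3600 × 30.90 = 111240 m.
ΔN = Δφ × 111240 = 269.2 m; ΔE = Δλ × 111240 × cos(5.63098°) = -0.00091 × 111240 × 0.995174 = -100.7 m.
Distance = √(ΔE² + ΔN²) = √((-100.7)² + 269.2²) = 287.4 m.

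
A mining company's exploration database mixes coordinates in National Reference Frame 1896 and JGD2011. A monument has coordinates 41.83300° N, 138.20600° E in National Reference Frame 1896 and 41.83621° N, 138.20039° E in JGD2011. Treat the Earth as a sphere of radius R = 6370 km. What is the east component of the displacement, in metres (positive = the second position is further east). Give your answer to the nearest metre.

ΔE = -465 m

Δφ = 41.83621° − 41.83300° = +0.00321°; Δλ = 138.20039° − 138.20600° = -0.00561°.
1° along a meridian = πR/180 = 111177 m.
ΔN = Δφ × 111177 = 356.9 m; ΔE = Δλ × 111177 × cos(41.83300°) = -0.00561 × 111177 × 0.745092 = -464.7 m.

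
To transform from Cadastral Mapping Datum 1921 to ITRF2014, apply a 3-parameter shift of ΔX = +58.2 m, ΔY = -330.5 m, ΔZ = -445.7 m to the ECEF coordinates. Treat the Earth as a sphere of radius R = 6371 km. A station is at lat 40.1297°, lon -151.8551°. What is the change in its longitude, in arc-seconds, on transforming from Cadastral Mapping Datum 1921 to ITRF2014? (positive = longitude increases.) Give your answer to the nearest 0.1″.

sin φ = 0.644520, cos φ = 0.764587, sin λ = -0.471703, cos λ = -0.881757.
East component: ΔE = −sin λ·ΔX + cos λ·ΔY = −(-0.471703)(58.2) + (-0.881757)(-330.5) = 318.87 m.
1° of latitude spans πR/180 = 111195 m; at latitude φ, 1° of longitude spans that × cos φ = 85018.2 m, so Δλ = 318.87 / 85018.2 × 3600 = 13.502″.

Δλ = 13.5″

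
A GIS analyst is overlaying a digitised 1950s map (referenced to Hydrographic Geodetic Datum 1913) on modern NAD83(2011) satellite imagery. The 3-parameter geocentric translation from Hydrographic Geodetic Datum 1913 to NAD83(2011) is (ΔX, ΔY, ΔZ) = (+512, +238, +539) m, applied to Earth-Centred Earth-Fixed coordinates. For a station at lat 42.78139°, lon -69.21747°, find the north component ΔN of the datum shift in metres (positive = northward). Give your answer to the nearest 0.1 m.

The local north axis is (−sin φ cos λ, −sin φ sin λ, cos φ), giving ΔN = -123.390 + 151.132 + 395.599 = 423.34 m.

ΔN = 423.3 m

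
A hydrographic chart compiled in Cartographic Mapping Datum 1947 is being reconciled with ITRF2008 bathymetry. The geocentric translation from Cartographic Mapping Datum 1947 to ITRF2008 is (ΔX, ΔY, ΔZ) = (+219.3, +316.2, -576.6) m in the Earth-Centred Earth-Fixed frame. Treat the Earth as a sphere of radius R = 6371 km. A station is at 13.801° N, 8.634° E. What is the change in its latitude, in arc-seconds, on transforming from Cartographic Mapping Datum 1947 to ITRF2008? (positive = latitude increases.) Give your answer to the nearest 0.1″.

sin φ = 0.238550, cos φ = 0.971130, sin λ = 0.150122, cos λ = 0.988667.
North component: ΔN = −sin φ cos λ·ΔX − sin φ sin λ·ΔY + cos φ·ΔZ = −(0.238550)(0.988667)(219.3) − (0.238550)(0.150122)(316.2) + (0.971130)(-576.6) = -623.00 m.
1° of latitude spans πR/180 = 111195 m, so Δφ = -623.00 / 111195 × 3600 = -20.170″.

Δφ = -20.2″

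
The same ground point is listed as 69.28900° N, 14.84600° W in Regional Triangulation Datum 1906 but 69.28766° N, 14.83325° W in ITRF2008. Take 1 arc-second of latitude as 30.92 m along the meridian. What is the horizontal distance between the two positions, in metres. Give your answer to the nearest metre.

524 m

Δφ = 69.28766° − 69.28900° = -0.00134°; Δλ = -14.83325° − -14.84600° = +0.01275°.
1° of latitude = 3600 × 30.92 = 111312 m.
ΔN = Δφ × 111312 = -149.2 m; ΔE = Δλ × 111312 × cos(69.28900°) = +0.01275 × 111312 × 0.353654 = 501.9 m.
Distance = √(ΔE² + ΔN²) = √(501.9² + (-149.2)²) = 523.6 m.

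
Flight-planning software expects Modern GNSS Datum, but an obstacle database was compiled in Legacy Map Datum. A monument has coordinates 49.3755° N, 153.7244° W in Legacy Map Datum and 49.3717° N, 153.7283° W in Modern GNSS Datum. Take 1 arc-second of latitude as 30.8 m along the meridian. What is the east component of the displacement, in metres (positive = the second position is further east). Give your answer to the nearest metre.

ΔE = -282 m

Δφ = 49.3717° − 49.3755° = -0.0038°; Δλ = -153.7283° − -153.7244° = -0.0039°.
1° of latitude = 3600 × 30.80 = 110880 m.
ΔN = Δφ × 110880 = -421.3 m; ΔE = Δλ × 110880 × cos(49.3755°) = -0.0039 × 110880 × 0.651099 = -281.6 m.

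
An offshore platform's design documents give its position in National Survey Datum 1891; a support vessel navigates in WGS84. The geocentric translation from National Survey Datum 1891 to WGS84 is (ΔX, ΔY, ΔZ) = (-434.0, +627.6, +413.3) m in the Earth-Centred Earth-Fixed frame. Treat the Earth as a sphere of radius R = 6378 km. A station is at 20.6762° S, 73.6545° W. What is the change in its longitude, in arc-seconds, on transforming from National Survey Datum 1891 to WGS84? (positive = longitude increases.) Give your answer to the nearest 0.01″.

sin φ = -0.353086, cos φ = 0.935591, sin λ = -0.959582, cos λ = 0.281429.
East component: ΔE = −sin λ·ΔX + cos λ·ΔY = −(-0.959582)(-434.0) + (0.281429)(627.6) = -239.83 m.
1° of latitude spans πR/180 = 111317 m; at latitude φ, 1° of longitude spans that × cos φ = 104147.3 m, so Δλ = -239.83 / 104147.3 × 3600 = -8.290″.

Δλ = -8.29″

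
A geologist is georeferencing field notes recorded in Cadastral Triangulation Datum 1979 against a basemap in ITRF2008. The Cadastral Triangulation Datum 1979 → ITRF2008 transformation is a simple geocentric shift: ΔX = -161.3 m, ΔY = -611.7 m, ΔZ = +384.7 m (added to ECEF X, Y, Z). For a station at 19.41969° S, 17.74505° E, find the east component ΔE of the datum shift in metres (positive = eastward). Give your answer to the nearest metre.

At φ = -19.41969°, λ = 17.74505°: sin φ = -0.332485, cos φ = 0.943108, sin λ = 0.304782, cos λ = 0.952422.
ΔE = −sin λ·ΔX + cos λ·ΔY = −(0.304782)·(-161.3) + (0.952422)·(-611.7) = -533.44 m.

ΔE = -533 m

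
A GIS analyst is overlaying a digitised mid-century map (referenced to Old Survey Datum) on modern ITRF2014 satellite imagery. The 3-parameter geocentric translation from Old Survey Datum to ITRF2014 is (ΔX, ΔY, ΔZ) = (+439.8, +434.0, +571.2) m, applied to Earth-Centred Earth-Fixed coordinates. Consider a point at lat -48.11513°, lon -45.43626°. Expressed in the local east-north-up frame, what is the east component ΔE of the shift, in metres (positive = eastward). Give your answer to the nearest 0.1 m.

At φ = -48.11513°, λ = -45.43626°: sin φ = -0.744488, cos φ = 0.667636, sin λ = -0.712470, cos λ = 0.701702.
ΔE = −sin λ·ΔX + cos λ·ΔY = −(-0.712470)·(439.8) + (0.701702)·(434.0) = 617.88 m.

ΔE = 617.9 m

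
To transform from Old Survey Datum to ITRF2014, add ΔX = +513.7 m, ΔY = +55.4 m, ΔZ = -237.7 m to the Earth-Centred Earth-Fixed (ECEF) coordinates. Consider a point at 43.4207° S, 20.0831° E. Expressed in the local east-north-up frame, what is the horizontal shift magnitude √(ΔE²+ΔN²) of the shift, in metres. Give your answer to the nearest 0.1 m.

The local east axis at (φ, λ) is (−sin λ, cos λ, 0), so ΔE = −sin(20.0831°)·513.7 + cos(20.0831°)·55.4 = -124.36 m.
The local north axis is (−sin φ cos λ, −sin φ sin λ, cos φ), giving ΔN = 331.622 + 13.076 − 172.648 = 172.05 m.
Horizontal magnitude = √(ΔE² + ΔN²) = √((-124.36)² + 172.05²) = 212.29 m.

212.3 m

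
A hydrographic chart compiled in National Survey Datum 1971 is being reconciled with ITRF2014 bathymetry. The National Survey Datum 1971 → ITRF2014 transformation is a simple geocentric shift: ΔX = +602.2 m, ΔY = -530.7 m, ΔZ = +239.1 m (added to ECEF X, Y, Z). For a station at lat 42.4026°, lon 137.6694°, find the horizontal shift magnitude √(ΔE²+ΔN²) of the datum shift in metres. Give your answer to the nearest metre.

At φ = 42.4026°, λ = 137.6694°: sin φ = 0.674336, cos φ = 0.738425, sin λ = 0.673407, cos λ = -0.739272.
ΔE = −sin λ·ΔX + cos λ·ΔY = −(0.673407)·(602.2) + (-0.739272)·(-530.7) = -13.19 m.
ΔN = −sin φ cos λ·ΔX − sin φ sin λ·ΔY + cos φ·ΔZ = −(0.674336)(-0.739272)(602.2) − (0.674336)(0.673407)(-530.7) + (0.738425)(239.1) = 717.76 m.
Horizontal magnitude = √(ΔE² + ΔN²) = √((-13.19)² + 717.76²) = 717.88 m.

718 m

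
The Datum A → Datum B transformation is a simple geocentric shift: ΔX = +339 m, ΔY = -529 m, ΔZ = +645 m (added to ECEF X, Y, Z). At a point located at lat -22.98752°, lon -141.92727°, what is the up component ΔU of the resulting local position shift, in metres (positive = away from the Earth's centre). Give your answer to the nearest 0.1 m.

At φ = -22.98752°, λ = -141.92727°: sin φ = -0.390531, cos φ = 0.920590, sin λ = -0.616661, cos λ = -0.787229.
ΔU = cos φ cos λ·ΔX + cos φ sin λ·ΔY + sin φ·ΔZ = (0.920590)(-0.787229)(339) + (0.920590)(-0.616661)(-529) + (-0.390531)(645) = -197.26 m.

ΔU = -197.3 m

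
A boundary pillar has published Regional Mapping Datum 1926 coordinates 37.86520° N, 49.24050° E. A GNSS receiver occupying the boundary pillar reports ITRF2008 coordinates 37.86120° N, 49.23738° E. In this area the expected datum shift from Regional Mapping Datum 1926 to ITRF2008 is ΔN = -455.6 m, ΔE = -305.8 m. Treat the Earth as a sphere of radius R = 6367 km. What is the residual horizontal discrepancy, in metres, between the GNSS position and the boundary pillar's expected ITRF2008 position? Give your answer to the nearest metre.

34 m

Observed coordinate differences: Δφ = -0.00400°, Δλ = -0.00312°.
Converting to metres (1° lat = 111125 m, cos φ = 0.789457): observed ΔN = -444.5 m, observed ΔE = -273.7 m.
Subtracting the expected shift leaves a residual of -444.5 − (-455.6) = 11.1 m north and -273.7 − (-305.8) = 32.1 m east.
Residual distance = √(11.1² + 32.1²) = 34.0 m.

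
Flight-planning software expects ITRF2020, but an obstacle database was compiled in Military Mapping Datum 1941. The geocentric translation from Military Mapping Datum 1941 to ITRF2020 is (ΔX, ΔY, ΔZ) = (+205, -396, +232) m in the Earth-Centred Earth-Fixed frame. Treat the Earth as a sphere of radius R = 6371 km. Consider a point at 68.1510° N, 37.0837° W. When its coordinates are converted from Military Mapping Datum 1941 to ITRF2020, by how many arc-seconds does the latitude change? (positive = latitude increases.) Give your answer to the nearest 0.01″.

Δφ = -9.29″

sin φ = 0.928168, cos φ = 0.372162, sin λ = -0.602981, cos λ = 0.797756.
North component: ΔN = −sin φ cos λ·ΔX − sin φ sin λ·ΔY + cos φ·ΔZ = −(0.928168)(0.797756)(205) − (0.928168)(-0.602981)(-396) + (0.372162)(232) = -287.08 m.
1° of latitude spans πR/180 = 111195 m, so Δφ = -287.08 / 111195 × 3600 = -9.294″.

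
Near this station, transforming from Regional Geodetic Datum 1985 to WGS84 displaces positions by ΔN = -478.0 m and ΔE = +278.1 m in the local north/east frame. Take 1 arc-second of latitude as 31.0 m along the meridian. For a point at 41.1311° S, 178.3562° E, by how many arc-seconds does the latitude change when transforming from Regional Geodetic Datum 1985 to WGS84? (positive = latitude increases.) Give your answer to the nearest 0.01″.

1″ of latitude = 31.00 m, so Δφ = -478.0 / 31.00 = -15.419″.

Δφ = -15.42″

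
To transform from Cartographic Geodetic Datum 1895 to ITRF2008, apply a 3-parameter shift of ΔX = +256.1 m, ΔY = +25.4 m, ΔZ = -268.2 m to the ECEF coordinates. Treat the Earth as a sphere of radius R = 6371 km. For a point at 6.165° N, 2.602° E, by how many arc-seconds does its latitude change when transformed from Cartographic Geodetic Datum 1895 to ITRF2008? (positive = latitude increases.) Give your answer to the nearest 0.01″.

sin φ = 0.107392, cos φ = 0.994217, sin λ = 0.045398, cos λ = 0.998969.
North component: ΔN = −sin φ cos λ·ΔX − sin φ sin λ·ΔY + cos φ·ΔZ = −(0.107392)(0.998969)(256.1) − (0.107392)(0.045398)(25.4) + (0.994217)(-268.2) = -294.25 m.
1° of latitude spans πR/180 = 111195 m, so Δφ = -294.25 / 111195 × 3600 = -9.526″.

Δφ = -9.53″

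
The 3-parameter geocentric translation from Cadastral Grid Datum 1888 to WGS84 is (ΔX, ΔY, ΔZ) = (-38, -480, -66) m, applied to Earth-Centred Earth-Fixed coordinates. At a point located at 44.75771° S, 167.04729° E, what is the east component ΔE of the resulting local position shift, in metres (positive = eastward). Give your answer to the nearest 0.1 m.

ΔE = 476.3 m

The local east axis at (φ, λ) is (−sin λ, cos λ, 0), so ΔE = −sin(167.04729°)·(-38) + cos(167.04729°)·(-480) = 476.30 m.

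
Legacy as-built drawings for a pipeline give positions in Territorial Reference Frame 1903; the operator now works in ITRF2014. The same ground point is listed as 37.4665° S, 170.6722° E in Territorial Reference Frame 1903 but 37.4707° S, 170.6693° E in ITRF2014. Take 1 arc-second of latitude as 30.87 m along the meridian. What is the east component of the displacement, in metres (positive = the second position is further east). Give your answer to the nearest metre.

Δφ = -37.4707° − -37.4665° = -0.0042°; Δλ = 170.6693° − 170.6722° = -0.0029°.
1° of latitude = 3600 × 30.87 = 111132 m.
ΔN = Δφ × 111132 = -466.8 m; ΔE = Δλ × 111132 × cos(-37.4665°) = -0.0029 × 111132 × 0.793709 = -255.8 m.

ΔE = -256 m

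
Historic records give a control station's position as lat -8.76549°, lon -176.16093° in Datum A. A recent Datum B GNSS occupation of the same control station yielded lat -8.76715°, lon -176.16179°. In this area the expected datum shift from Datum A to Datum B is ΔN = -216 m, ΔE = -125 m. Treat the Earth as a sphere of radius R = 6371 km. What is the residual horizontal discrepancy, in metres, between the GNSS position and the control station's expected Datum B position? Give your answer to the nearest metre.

Observed coordinate differences: Δφ = -0.00166°, Δλ = -0.00086°.
Converting to metres (1° lat = 111195 m, cos φ = 0.988320): observed ΔN = -184.6 m, observed ΔE = -94.5 m.
Subtracting the expected shift leaves a residual of -184.6 − (-216) = 31.4 m north and -94.5 − (-125) = 30.5 m east.
Residual distance = √(31.4² + 30.5²) = 43.8 m.

44 m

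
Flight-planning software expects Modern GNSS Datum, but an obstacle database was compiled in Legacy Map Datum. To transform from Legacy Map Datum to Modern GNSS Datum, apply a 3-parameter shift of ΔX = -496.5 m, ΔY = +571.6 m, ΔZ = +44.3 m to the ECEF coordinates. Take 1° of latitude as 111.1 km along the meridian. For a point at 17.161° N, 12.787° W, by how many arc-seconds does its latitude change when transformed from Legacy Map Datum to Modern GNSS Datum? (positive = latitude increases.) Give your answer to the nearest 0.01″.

Δφ = 7.21″

sin φ = 0.295058, cos φ = 0.955479, sin λ = -0.221327, cos λ = 0.975200.
North component: ΔN = −sin φ cos λ·ΔX − sin φ sin λ·ΔY + cos φ·ΔZ = −(0.295058)(0.975200)(-496.5) − (0.295058)(-0.221327)(571.6) + (0.955479)(44.3) = 222.52 m.
1° of latitude spans 111100 m, so Δφ = 222.52 / 111100 × 3600 = 7.210″.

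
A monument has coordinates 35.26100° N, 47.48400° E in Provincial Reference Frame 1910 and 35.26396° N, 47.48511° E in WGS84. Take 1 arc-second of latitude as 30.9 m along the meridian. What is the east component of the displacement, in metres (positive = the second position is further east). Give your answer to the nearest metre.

ΔE = 101 m

Δφ = 35.26396° − 35.26100° = +0.00296°; Δλ = 47.48511° − 47.48400° = +0.00111°.
1° of latitude = 3600 × 30.90 = 111240 m.
ΔN = Δφ × 111240 = 329.3 m; ΔE = Δλ × 111240 × cos(35.26100°) = +0.00111 × 111240 × 0.816531 = 100.8 m.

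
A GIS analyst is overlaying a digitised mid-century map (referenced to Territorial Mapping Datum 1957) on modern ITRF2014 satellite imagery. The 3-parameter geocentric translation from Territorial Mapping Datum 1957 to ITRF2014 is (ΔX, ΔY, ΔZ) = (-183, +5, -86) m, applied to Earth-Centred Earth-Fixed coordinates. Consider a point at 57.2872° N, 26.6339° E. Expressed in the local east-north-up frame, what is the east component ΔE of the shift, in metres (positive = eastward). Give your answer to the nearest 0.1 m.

ΔE = 86.5 m

At φ = 57.2872°, λ = 26.6339°: sin φ = 0.841390, cos φ = 0.540428, sin λ = 0.448288, cos λ = 0.893889.
ΔE = −sin λ·ΔX + cos λ·ΔY = −(0.448288)·(-183) + (0.893889)·(5) = 86.51 m.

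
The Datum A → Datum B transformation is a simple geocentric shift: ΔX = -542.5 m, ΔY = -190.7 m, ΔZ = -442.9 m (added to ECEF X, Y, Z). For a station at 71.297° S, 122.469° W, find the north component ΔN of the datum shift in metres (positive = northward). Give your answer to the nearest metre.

ΔN = 286 m

The local north axis is (−sin φ cos λ, −sin φ sin λ, cos φ), giving ΔN = 275.858 + 152.394 − 142.021 = 286.23 m.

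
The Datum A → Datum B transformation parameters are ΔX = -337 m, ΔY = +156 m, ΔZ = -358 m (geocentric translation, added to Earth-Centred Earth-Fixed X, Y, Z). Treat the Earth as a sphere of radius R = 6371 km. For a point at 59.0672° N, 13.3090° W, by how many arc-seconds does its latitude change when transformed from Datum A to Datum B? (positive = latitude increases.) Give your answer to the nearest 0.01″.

Δφ = 4.15″

sin φ = 0.857771, cos φ = 0.514032, sin λ = -0.230203, cos λ = 0.973143.
North component: ΔN = −sin φ cos λ·ΔX − sin φ sin λ·ΔY + cos φ·ΔZ = −(0.857771)(0.973143)(-337) − (0.857771)(-0.230203)(156) + (0.514032)(-358) = 128.09 m.
1° of latitude spans πR/180 = 111195 m, so Δφ = 128.09 / 111195 × 3600 = 4.147″.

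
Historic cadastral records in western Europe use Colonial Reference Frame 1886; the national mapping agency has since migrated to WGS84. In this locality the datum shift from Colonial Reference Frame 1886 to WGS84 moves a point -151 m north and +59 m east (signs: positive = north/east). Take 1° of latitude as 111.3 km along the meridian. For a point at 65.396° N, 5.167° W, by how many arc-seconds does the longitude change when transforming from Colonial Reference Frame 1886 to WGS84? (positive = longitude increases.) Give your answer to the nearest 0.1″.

At latitude 65.396°, cos φ = 0.416344.
1° of longitude at this latitude = 111.3 × cos φ = 46.34 km, so Δλ = 59.0 / 46339.1 = 0.0012732° = 4.584″.

Δλ = 4.6″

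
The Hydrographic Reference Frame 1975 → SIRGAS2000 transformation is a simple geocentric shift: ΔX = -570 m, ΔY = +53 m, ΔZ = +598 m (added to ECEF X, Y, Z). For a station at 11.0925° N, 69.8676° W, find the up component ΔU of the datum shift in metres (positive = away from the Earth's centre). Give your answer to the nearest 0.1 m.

At φ = 11.0925°, λ = -69.8676°: sin φ = 0.192394, cos φ = 0.981318, sin λ = -0.938900, cos λ = 0.344191.
ΔU = cos φ cos λ·ΔX + cos φ sin λ·ΔY + sin φ·ΔZ = (0.981318)(0.344191)(-570) + (0.981318)(-0.938900)(53) + (0.192394)(598) = -126.30 m.

ΔU = -126.3 m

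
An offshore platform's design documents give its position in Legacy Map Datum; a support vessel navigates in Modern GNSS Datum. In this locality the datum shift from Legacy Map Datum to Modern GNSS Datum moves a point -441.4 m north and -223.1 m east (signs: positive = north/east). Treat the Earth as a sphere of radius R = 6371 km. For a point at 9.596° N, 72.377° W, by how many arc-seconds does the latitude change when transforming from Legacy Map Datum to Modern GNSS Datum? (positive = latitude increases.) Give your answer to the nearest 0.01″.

On a sphere of radius R, 1 rad of latitude = R, so Δφ = ΔN / R = -441.4 / 6371000 = -6.9283e-05 rad = -14.291″.

Δφ = -14.29″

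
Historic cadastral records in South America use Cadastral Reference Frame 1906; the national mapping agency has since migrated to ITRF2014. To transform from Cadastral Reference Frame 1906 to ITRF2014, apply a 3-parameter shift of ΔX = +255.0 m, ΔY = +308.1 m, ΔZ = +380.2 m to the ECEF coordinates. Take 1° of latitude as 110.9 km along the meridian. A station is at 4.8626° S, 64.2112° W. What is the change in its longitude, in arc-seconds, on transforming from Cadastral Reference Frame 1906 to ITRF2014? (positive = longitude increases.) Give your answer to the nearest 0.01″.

sin φ = -0.084767, cos φ = 0.996401, sin λ = -0.900404, cos λ = 0.435055.
East component: ΔE = −sin λ·ΔX + cos λ·ΔY = −(-0.900404)(255.0) + (0.435055)(308.1) = 363.64 m.
1° of latitude spans 110900 m; at latitude φ, 1° of longitude spans that × cos φ = 110500.9 m, so Δλ = 363.64 / 110500.9 × 3600 = 11.847″.

Δλ = 11.85″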